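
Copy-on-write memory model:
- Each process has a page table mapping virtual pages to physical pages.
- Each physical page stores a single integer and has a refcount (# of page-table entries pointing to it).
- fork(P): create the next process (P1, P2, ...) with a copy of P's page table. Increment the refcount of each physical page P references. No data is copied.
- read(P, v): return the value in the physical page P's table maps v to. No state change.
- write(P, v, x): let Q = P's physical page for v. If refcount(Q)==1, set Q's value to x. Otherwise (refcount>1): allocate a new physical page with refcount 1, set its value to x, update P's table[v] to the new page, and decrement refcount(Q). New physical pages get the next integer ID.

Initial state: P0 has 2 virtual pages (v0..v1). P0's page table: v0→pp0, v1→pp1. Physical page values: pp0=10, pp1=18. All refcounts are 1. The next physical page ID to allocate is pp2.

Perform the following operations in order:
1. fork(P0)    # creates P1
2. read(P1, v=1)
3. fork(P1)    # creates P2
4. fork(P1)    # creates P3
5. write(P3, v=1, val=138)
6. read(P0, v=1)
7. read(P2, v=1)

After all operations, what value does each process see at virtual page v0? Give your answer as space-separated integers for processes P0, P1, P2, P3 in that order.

Op 1: fork(P0) -> P1. 2 ppages; refcounts: pp0:2 pp1:2
Op 2: read(P1, v1) -> 18. No state change.
Op 3: fork(P1) -> P2. 2 ppages; refcounts: pp0:3 pp1:3
Op 4: fork(P1) -> P3. 2 ppages; refcounts: pp0:4 pp1:4
Op 5: write(P3, v1, 138). refcount(pp1)=4>1 -> COPY to pp2. 3 ppages; refcounts: pp0:4 pp1:3 pp2:1
Op 6: read(P0, v1) -> 18. No state change.
Op 7: read(P2, v1) -> 18. No state change.
P0: v0 -> pp0 = 10
P1: v0 -> pp0 = 10
P2: v0 -> pp0 = 10
P3: v0 -> pp0 = 10

Answer: 10 10 10 10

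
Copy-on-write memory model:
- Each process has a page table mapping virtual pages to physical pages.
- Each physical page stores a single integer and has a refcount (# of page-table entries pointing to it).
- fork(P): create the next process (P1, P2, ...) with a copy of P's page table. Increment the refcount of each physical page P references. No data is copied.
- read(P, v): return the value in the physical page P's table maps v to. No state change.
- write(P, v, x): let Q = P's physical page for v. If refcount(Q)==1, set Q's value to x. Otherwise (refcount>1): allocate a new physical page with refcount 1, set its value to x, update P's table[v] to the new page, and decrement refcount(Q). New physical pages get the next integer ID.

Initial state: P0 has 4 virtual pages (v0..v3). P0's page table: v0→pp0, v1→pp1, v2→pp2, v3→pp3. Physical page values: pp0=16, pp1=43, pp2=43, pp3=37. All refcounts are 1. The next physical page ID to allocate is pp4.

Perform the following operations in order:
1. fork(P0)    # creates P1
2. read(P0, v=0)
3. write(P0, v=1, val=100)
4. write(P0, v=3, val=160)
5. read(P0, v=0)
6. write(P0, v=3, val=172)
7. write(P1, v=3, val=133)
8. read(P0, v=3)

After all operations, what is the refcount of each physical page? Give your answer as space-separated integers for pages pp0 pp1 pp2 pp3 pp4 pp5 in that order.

Answer: 2 1 2 1 1 1

Derivation:
Op 1: fork(P0) -> P1. 4 ppages; refcounts: pp0:2 pp1:2 pp2:2 pp3:2
Op 2: read(P0, v0) -> 16. No state change.
Op 3: write(P0, v1, 100). refcount(pp1)=2>1 -> COPY to pp4. 5 ppages; refcounts: pp0:2 pp1:1 pp2:2 pp3:2 pp4:1
Op 4: write(P0, v3, 160). refcount(pp3)=2>1 -> COPY to pp5. 6 ppages; refcounts: pp0:2 pp1:1 pp2:2 pp3:1 pp4:1 pp5:1
Op 5: read(P0, v0) -> 16. No state change.
Op 6: write(P0, v3, 172). refcount(pp5)=1 -> write in place. 6 ppages; refcounts: pp0:2 pp1:1 pp2:2 pp3:1 pp4:1 pp5:1
Op 7: write(P1, v3, 133). refcount(pp3)=1 -> write in place. 6 ppages; refcounts: pp0:2 pp1:1 pp2:2 pp3:1 pp4:1 pp5:1
Op 8: read(P0, v3) -> 172. No state change.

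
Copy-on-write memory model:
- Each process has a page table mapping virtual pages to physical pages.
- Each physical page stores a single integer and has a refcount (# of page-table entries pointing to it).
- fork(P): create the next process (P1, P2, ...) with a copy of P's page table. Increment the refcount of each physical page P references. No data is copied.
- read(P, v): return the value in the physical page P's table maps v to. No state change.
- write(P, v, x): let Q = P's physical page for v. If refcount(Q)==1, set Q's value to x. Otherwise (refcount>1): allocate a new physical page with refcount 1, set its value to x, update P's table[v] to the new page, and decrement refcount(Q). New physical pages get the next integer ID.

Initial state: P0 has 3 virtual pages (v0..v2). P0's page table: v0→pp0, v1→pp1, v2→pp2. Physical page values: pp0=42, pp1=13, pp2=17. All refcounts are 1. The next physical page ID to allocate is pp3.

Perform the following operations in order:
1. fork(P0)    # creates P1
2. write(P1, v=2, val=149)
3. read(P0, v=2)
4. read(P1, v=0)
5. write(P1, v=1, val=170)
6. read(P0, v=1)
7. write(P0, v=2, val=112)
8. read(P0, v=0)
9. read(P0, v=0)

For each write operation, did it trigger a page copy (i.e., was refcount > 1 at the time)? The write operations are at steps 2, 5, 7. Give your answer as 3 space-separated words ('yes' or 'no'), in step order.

Op 1: fork(P0) -> P1. 3 ppages; refcounts: pp0:2 pp1:2 pp2:2
Op 2: write(P1, v2, 149). refcount(pp2)=2>1 -> COPY to pp3. 4 ppages; refcounts: pp0:2 pp1:2 pp2:1 pp3:1
Op 3: read(P0, v2) -> 17. No state change.
Op 4: read(P1, v0) -> 42. No state change.
Op 5: write(P1, v1, 170). refcount(pp1)=2>1 -> COPY to pp4. 5 ppages; refcounts: pp0:2 pp1:1 pp2:1 pp3:1 pp4:1
Op 6: read(P0, v1) -> 13. No state change.
Op 7: write(P0, v2, 112). refcount(pp2)=1 -> write in place. 5 ppages; refcounts: pp0:2 pp1:1 pp2:1 pp3:1 pp4:1
Op 8: read(P0, v0) -> 42. No state change.
Op 9: read(P0, v0) -> 42. No state change.

yes yes no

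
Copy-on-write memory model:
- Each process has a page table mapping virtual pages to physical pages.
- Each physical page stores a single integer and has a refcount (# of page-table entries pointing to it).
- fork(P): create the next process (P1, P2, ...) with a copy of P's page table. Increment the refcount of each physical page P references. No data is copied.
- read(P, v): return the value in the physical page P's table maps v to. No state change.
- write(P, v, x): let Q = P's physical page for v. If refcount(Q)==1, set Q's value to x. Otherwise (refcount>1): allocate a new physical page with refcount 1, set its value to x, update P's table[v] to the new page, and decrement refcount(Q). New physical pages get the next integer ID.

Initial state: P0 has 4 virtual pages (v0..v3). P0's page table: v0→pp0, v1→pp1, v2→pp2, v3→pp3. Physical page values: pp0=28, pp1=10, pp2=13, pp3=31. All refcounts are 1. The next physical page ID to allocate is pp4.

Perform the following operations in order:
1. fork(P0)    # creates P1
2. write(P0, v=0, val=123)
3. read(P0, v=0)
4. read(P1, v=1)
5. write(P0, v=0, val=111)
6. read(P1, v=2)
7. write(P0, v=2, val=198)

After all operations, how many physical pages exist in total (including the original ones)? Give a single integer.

Answer: 6

Derivation:
Op 1: fork(P0) -> P1. 4 ppages; refcounts: pp0:2 pp1:2 pp2:2 pp3:2
Op 2: write(P0, v0, 123). refcount(pp0)=2>1 -> COPY to pp4. 5 ppages; refcounts: pp0:1 pp1:2 pp2:2 pp3:2 pp4:1
Op 3: read(P0, v0) -> 123. No state change.
Op 4: read(P1, v1) -> 10. No state change.
Op 5: write(P0, v0, 111). refcount(pp4)=1 -> write in place. 5 ppages; refcounts: pp0:1 pp1:2 pp2:2 pp3:2 pp4:1
Op 6: read(P1, v2) -> 13. No state change.
Op 7: write(P0, v2, 198). refcount(pp2)=2>1 -> COPY to pp5. 6 ppages; refcounts: pp0:1 pp1:2 pp2:1 pp3:2 pp4:1 pp5:1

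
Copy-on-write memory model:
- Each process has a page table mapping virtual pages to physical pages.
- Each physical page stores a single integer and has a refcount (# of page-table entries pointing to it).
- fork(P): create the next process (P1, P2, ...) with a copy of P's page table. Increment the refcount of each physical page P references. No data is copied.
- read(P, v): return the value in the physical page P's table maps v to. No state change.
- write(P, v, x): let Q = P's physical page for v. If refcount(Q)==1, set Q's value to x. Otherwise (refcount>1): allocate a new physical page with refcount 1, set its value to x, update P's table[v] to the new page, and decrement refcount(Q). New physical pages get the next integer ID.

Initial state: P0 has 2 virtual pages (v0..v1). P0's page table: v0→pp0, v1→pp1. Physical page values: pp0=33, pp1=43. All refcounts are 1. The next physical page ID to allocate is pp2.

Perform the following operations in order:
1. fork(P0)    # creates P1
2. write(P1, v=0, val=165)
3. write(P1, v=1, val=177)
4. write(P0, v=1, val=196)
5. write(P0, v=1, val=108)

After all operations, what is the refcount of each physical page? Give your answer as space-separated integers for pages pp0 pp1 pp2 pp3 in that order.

Answer: 1 1 1 1

Derivation:
Op 1: fork(P0) -> P1. 2 ppages; refcounts: pp0:2 pp1:2
Op 2: write(P1, v0, 165). refcount(pp0)=2>1 -> COPY to pp2. 3 ppages; refcounts: pp0:1 pp1:2 pp2:1
Op 3: write(P1, v1, 177). refcount(pp1)=2>1 -> COPY to pp3. 4 ppages; refcounts: pp0:1 pp1:1 pp2:1 pp3:1
Op 4: write(P0, v1, 196). refcount(pp1)=1 -> write in place. 4 ppages; refcounts: pp0:1 pp1:1 pp2:1 pp3:1
Op 5: write(P0, v1, 108). refcount(pp1)=1 -> write in place. 4 ppages; refcounts: pp0:1 pp1:1 pp2:1 pp3:1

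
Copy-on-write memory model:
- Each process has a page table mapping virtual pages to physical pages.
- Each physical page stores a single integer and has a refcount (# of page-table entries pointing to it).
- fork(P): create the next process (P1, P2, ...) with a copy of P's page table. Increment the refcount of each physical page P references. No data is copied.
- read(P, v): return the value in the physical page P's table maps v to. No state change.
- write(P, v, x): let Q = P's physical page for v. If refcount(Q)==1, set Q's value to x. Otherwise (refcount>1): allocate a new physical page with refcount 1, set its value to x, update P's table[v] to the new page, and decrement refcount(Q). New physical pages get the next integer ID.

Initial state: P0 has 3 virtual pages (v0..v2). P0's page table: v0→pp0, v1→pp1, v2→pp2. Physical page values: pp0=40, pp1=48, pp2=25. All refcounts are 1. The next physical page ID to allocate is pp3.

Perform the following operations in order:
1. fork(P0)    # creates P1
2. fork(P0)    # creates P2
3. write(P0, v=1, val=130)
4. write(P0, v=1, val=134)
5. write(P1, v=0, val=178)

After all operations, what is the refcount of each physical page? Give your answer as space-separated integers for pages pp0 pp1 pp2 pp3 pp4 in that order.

Answer: 2 2 3 1 1

Derivation:
Op 1: fork(P0) -> P1. 3 ppages; refcounts: pp0:2 pp1:2 pp2:2
Op 2: fork(P0) -> P2. 3 ppages; refcounts: pp0:3 pp1:3 pp2:3
Op 3: write(P0, v1, 130). refcount(pp1)=3>1 -> COPY to pp3. 4 ppages; refcounts: pp0:3 pp1:2 pp2:3 pp3:1
Op 4: write(P0, v1, 134). refcount(pp3)=1 -> write in place. 4 ppages; refcounts: pp0:3 pp1:2 pp2:3 pp3:1
Op 5: write(P1, v0, 178). refcount(pp0)=3>1 -> COPY to pp4. 5 ppages; refcounts: pp0:2 pp1:2 pp2:3 pp3:1 pp4:1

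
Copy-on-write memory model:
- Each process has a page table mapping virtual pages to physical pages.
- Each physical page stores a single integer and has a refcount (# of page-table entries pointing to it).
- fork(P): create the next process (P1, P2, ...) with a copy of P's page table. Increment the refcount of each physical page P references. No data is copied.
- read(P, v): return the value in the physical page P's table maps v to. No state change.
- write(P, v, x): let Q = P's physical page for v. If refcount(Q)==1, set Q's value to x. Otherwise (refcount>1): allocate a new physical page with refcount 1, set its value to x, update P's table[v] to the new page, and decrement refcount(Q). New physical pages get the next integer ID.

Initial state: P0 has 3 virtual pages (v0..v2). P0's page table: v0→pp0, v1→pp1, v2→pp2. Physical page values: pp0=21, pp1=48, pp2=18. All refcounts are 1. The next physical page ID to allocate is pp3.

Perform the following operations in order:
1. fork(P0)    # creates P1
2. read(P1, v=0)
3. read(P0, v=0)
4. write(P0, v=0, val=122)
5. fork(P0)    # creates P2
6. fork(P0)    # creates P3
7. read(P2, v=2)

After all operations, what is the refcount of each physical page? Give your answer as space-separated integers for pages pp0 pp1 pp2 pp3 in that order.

Op 1: fork(P0) -> P1. 3 ppages; refcounts: pp0:2 pp1:2 pp2:2
Op 2: read(P1, v0) -> 21. No state change.
Op 3: read(P0, v0) -> 21. No state change.
Op 4: write(P0, v0, 122). refcount(pp0)=2>1 -> COPY to pp3. 4 ppages; refcounts: pp0:1 pp1:2 pp2:2 pp3:1
Op 5: fork(P0) -> P2. 4 ppages; refcounts: pp0:1 pp1:3 pp2:3 pp3:2
Op 6: fork(P0) -> P3. 4 ppages; refcounts: pp0:1 pp1:4 pp2:4 pp3:3
Op 7: read(P2, v2) -> 18. No state change.

Answer: 1 4 4 3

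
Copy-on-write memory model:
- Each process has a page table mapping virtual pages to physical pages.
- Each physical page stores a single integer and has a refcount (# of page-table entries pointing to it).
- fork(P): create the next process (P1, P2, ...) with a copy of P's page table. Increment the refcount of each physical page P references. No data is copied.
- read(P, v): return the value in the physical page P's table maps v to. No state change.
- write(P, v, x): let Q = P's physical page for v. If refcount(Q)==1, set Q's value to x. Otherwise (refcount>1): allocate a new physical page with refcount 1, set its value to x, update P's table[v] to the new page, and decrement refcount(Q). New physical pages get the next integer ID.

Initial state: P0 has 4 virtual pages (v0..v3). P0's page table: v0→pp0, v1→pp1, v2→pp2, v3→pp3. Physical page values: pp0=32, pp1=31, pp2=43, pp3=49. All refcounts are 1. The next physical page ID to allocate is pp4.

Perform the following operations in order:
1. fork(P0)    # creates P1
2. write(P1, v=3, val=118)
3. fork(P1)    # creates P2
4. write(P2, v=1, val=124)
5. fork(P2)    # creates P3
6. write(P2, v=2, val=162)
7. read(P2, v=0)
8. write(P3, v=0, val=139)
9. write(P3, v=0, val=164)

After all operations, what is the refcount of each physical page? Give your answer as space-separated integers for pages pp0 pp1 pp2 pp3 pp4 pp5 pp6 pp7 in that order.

Answer: 3 2 3 1 3 2 1 1

Derivation:
Op 1: fork(P0) -> P1. 4 ppages; refcounts: pp0:2 pp1:2 pp2:2 pp3:2
Op 2: write(P1, v3, 118). refcount(pp3)=2>1 -> COPY to pp4. 5 ppages; refcounts: pp0:2 pp1:2 pp2:2 pp3:1 pp4:1
Op 3: fork(P1) -> P2. 5 ppages; refcounts: pp0:3 pp1:3 pp2:3 pp3:1 pp4:2
Op 4: write(P2, v1, 124). refcount(pp1)=3>1 -> COPY to pp5. 6 ppages; refcounts: pp0:3 pp1:2 pp2:3 pp3:1 pp4:2 pp5:1
Op 5: fork(P2) -> P3. 6 ppages; refcounts: pp0:4 pp1:2 pp2:4 pp3:1 pp4:3 pp5:2
Op 6: write(P2, v2, 162). refcount(pp2)=4>1 -> COPY to pp6. 7 ppages; refcounts: pp0:4 pp1:2 pp2:3 pp3:1 pp4:3 pp5:2 pp6:1
Op 7: read(P2, v0) -> 32. No state change.
Op 8: write(P3, v0, 139). refcount(pp0)=4>1 -> COPY to pp7. 8 ppages; refcounts: pp0:3 pp1:2 pp2:3 pp3:1 pp4:3 pp5:2 pp6:1 pp7:1
Op 9: write(P3, v0, 164). refcount(pp7)=1 -> write in place. 8 ppages; refcounts: pp0:3 pp1:2 pp2:3 pp3:1 pp4:3 pp5:2 pp6:1 pp7:1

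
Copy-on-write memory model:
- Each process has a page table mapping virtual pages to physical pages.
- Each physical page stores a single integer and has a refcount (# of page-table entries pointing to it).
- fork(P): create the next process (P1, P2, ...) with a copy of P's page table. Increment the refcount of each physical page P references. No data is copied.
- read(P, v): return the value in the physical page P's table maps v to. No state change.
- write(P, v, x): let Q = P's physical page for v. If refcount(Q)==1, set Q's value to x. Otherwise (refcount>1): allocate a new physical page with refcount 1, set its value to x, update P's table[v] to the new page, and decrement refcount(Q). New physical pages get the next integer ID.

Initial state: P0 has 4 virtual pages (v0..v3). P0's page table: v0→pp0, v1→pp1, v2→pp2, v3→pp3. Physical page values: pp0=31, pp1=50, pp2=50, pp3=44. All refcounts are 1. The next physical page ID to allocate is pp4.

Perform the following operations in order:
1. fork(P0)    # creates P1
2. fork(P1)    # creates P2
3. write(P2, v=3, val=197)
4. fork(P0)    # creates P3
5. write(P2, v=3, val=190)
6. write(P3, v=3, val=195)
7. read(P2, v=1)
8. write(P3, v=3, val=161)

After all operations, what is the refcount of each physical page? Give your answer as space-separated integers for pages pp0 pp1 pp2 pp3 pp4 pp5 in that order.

Answer: 4 4 4 2 1 1

Derivation:
Op 1: fork(P0) -> P1. 4 ppages; refcounts: pp0:2 pp1:2 pp2:2 pp3:2
Op 2: fork(P1) -> P2. 4 ppages; refcounts: pp0:3 pp1:3 pp2:3 pp3:3
Op 3: write(P2, v3, 197). refcount(pp3)=3>1 -> COPY to pp4. 5 ppages; refcounts: pp0:3 pp1:3 pp2:3 pp3:2 pp4:1
Op 4: fork(P0) -> P3. 5 ppages; refcounts: pp0:4 pp1:4 pp2:4 pp3:3 pp4:1
Op 5: write(P2, v3, 190). refcount(pp4)=1 -> write in place. 5 ppages; refcounts: pp0:4 pp1:4 pp2:4 pp3:3 pp4:1
Op 6: write(P3, v3, 195). refcount(pp3)=3>1 -> COPY to pp5. 6 ppages; refcounts: pp0:4 pp1:4 pp2:4 pp3:2 pp4:1 pp5:1
Op 7: read(P2, v1) -> 50. No state change.
Op 8: write(P3, v3, 161). refcount(pp5)=1 -> write in place. 6 ppages; refcounts: pp0:4 pp1:4 pp2:4 pp3:2 pp4:1 pp5:1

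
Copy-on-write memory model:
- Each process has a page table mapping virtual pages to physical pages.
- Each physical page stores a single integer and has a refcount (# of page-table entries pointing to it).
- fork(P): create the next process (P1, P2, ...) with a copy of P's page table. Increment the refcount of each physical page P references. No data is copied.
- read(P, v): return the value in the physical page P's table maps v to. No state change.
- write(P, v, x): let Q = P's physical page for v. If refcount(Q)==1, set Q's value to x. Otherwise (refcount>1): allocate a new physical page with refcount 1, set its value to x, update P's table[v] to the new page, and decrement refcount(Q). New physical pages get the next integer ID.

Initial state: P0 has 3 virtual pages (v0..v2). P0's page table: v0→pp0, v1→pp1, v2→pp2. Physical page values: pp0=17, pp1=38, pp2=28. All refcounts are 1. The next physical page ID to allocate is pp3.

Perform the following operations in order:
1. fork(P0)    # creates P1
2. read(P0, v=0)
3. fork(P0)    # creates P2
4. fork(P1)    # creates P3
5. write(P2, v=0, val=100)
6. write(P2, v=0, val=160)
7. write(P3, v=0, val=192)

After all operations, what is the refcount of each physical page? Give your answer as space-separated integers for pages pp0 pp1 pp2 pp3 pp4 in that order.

Op 1: fork(P0) -> P1. 3 ppages; refcounts: pp0:2 pp1:2 pp2:2
Op 2: read(P0, v0) -> 17. No state change.
Op 3: fork(P0) -> P2. 3 ppages; refcounts: pp0:3 pp1:3 pp2:3
Op 4: fork(P1) -> P3. 3 ppages; refcounts: pp0:4 pp1:4 pp2:4
Op 5: write(P2, v0, 100). refcount(pp0)=4>1 -> COPY to pp3. 4 ppages; refcounts: pp0:3 pp1:4 pp2:4 pp3:1
Op 6: write(P2, v0, 160). refcount(pp3)=1 -> write in place. 4 ppages; refcounts: pp0:3 pp1:4 pp2:4 pp3:1
Op 7: write(P3, v0, 192). refcount(pp0)=3>1 -> COPY to pp4. 5 ppages; refcounts: pp0:2 pp1:4 pp2:4 pp3:1 pp4:1

Answer: 2 4 4 1 1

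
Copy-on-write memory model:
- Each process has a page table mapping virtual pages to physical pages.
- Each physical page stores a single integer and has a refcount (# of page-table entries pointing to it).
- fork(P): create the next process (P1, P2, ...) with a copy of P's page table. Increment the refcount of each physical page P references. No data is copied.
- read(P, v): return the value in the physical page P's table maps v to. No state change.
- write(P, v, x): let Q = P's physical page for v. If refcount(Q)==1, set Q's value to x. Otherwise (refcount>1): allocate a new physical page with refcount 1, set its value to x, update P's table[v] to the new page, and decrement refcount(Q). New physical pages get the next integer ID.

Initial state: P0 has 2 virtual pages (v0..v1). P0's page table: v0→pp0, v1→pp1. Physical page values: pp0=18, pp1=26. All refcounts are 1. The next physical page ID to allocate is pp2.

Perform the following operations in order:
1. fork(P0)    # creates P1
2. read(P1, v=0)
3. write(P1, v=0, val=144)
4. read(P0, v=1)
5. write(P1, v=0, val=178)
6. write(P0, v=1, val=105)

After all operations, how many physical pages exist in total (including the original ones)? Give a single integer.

Answer: 4

Derivation:
Op 1: fork(P0) -> P1. 2 ppages; refcounts: pp0:2 pp1:2
Op 2: read(P1, v0) -> 18. No state change.
Op 3: write(P1, v0, 144). refcount(pp0)=2>1 -> COPY to pp2. 3 ppages; refcounts: pp0:1 pp1:2 pp2:1
Op 4: read(P0, v1) -> 26. No state change.
Op 5: write(P1, v0, 178). refcount(pp2)=1 -> write in place. 3 ppages; refcounts: pp0:1 pp1:2 pp2:1
Op 6: write(P0, v1, 105). refcount(pp1)=2>1 -> COPY to pp3. 4 ppages; refcounts: pp0:1 pp1:1 pp2:1 pp3:1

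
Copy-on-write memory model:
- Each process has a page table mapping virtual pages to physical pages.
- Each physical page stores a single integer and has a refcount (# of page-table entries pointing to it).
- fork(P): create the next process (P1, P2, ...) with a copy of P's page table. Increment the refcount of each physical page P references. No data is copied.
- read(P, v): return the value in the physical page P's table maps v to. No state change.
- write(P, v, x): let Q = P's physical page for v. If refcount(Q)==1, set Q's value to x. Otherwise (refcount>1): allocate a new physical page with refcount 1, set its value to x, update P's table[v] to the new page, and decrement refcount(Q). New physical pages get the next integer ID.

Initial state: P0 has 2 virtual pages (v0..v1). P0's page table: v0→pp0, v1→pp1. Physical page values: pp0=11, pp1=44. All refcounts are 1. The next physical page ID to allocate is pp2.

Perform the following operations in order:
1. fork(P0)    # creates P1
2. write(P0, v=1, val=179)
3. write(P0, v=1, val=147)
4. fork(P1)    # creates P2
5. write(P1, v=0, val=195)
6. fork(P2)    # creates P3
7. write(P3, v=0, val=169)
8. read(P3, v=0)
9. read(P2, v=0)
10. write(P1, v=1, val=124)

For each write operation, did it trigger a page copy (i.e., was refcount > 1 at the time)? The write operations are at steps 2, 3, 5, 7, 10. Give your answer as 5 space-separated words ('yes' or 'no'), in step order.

Op 1: fork(P0) -> P1. 2 ppages; refcounts: pp0:2 pp1:2
Op 2: write(P0, v1, 179). refcount(pp1)=2>1 -> COPY to pp2. 3 ppages; refcounts: pp0:2 pp1:1 pp2:1
Op 3: write(P0, v1, 147). refcount(pp2)=1 -> write in place. 3 ppages; refcounts: pp0:2 pp1:1 pp2:1
Op 4: fork(P1) -> P2. 3 ppages; refcounts: pp0:3 pp1:2 pp2:1
Op 5: write(P1, v0, 195). refcount(pp0)=3>1 -> COPY to pp3. 4 ppages; refcounts: pp0:2 pp1:2 pp2:1 pp3:1
Op 6: fork(P2) -> P3. 4 ppages; refcounts: pp0:3 pp1:3 pp2:1 pp3:1
Op 7: write(P3, v0, 169). refcount(pp0)=3>1 -> COPY to pp4. 5 ppages; refcounts: pp0:2 pp1:3 pp2:1 pp3:1 pp4:1
Op 8: read(P3, v0) -> 169. No state change.
Op 9: read(P2, v0) -> 11. No state change.
Op 10: write(P1, v1, 124). refcount(pp1)=3>1 -> COPY to pp5. 6 ppages; refcounts: pp0:2 pp1:2 pp2:1 pp3:1 pp4:1 pp5:1

yes no yes yes yes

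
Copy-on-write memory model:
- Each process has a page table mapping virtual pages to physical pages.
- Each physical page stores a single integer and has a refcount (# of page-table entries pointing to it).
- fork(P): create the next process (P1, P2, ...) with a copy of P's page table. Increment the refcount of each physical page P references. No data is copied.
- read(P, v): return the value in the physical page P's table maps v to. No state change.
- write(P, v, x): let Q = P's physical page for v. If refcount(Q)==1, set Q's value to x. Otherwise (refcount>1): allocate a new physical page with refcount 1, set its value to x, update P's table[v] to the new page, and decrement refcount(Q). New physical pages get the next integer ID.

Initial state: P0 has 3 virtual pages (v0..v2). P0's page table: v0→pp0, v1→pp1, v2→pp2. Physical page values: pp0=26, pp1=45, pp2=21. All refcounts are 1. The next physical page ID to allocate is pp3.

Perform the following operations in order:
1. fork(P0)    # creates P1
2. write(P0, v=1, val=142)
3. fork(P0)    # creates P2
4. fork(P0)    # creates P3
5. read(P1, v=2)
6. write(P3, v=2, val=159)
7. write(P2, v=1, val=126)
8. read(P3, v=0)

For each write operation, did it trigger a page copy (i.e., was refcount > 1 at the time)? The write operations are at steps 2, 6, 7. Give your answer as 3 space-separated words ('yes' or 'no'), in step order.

Op 1: fork(P0) -> P1. 3 ppages; refcounts: pp0:2 pp1:2 pp2:2
Op 2: write(P0, v1, 142). refcount(pp1)=2>1 -> COPY to pp3. 4 ppages; refcounts: pp0:2 pp1:1 pp2:2 pp3:1
Op 3: fork(P0) -> P2. 4 ppages; refcounts: pp0:3 pp1:1 pp2:3 pp3:2
Op 4: fork(P0) -> P3. 4 ppages; refcounts: pp0:4 pp1:1 pp2:4 pp3:3
Op 5: read(P1, v2) -> 21. No state change.
Op 6: write(P3, v2, 159). refcount(pp2)=4>1 -> COPY to pp4. 5 ppages; refcounts: pp0:4 pp1:1 pp2:3 pp3:3 pp4:1
Op 7: write(P2, v1, 126). refcount(pp3)=3>1 -> COPY to pp5. 6 ppages; refcounts: pp0:4 pp1:1 pp2:3 pp3:2 pp4:1 pp5:1
Op 8: read(P3, v0) -> 26. No state change.

yes yes yes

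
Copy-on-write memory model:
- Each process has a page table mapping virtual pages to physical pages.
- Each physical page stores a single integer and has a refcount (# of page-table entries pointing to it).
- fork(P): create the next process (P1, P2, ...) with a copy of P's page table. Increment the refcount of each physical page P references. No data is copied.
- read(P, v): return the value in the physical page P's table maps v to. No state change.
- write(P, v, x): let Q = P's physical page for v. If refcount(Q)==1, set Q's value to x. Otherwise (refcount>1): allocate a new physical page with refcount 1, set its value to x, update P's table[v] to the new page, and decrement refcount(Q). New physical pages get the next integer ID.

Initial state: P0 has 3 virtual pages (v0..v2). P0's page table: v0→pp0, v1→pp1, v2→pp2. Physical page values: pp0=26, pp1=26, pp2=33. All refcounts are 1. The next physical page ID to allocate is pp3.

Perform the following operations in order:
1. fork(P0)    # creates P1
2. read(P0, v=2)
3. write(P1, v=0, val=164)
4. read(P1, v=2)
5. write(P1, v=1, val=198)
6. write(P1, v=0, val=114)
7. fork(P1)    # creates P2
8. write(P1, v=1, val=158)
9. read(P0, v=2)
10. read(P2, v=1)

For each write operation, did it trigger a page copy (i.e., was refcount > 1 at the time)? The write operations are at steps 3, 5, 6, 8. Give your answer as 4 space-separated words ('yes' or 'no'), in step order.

Op 1: fork(P0) -> P1. 3 ppages; refcounts: pp0:2 pp1:2 pp2:2
Op 2: read(P0, v2) -> 33. No state change.
Op 3: write(P1, v0, 164). refcount(pp0)=2>1 -> COPY to pp3. 4 ppages; refcounts: pp0:1 pp1:2 pp2:2 pp3:1
Op 4: read(P1, v2) -> 33. No state change.
Op 5: write(P1, v1, 198). refcount(pp1)=2>1 -> COPY to pp4. 5 ppages; refcounts: pp0:1 pp1:1 pp2:2 pp3:1 pp4:1
Op 6: write(P1, v0, 114). refcount(pp3)=1 -> write in place. 5 ppages; refcounts: pp0:1 pp1:1 pp2:2 pp3:1 pp4:1
Op 7: fork(P1) -> P2. 5 ppages; refcounts: pp0:1 pp1:1 pp2:3 pp3:2 pp4:2
Op 8: write(P1, v1, 158). refcount(pp4)=2>1 -> COPY to pp5. 6 ppages; refcounts: pp0:1 pp1:1 pp2:3 pp3:2 pp4:1 pp5:1
Op 9: read(P0, v2) -> 33. No state change.
Op 10: read(P2, v1) -> 198. No state change.

yes yes no yes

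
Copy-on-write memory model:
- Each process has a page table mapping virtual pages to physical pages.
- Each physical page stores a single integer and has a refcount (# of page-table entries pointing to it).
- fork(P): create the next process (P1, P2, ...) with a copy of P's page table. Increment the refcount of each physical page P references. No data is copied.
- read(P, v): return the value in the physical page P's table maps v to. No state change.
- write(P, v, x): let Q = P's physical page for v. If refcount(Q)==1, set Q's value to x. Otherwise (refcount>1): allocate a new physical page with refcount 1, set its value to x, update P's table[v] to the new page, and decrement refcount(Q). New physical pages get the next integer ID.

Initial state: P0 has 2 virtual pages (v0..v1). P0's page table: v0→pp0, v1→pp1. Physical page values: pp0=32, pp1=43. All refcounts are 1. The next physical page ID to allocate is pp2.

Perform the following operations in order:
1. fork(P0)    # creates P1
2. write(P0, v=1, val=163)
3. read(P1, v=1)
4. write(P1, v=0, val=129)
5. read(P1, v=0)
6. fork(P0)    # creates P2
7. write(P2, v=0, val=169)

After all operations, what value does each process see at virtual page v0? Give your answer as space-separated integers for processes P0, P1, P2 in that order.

Answer: 32 129 169

Derivation:
Op 1: fork(P0) -> P1. 2 ppages; refcounts: pp0:2 pp1:2
Op 2: write(P0, v1, 163). refcount(pp1)=2>1 -> COPY to pp2. 3 ppages; refcounts: pp0:2 pp1:1 pp2:1
Op 3: read(P1, v1) -> 43. No state change.
Op 4: write(P1, v0, 129). refcount(pp0)=2>1 -> COPY to pp3. 4 ppages; refcounts: pp0:1 pp1:1 pp2:1 pp3:1
Op 5: read(P1, v0) -> 129. No state change.
Op 6: fork(P0) -> P2. 4 ppages; refcounts: pp0:2 pp1:1 pp2:2 pp3:1
Op 7: write(P2, v0, 169). refcount(pp0)=2>1 -> COPY to pp4. 5 ppages; refcounts: pp0:1 pp1:1 pp2:2 pp3:1 pp4:1
P0: v0 -> pp0 = 32
P1: v0 -> pp3 = 129
P2: v0 -> pp4 = 169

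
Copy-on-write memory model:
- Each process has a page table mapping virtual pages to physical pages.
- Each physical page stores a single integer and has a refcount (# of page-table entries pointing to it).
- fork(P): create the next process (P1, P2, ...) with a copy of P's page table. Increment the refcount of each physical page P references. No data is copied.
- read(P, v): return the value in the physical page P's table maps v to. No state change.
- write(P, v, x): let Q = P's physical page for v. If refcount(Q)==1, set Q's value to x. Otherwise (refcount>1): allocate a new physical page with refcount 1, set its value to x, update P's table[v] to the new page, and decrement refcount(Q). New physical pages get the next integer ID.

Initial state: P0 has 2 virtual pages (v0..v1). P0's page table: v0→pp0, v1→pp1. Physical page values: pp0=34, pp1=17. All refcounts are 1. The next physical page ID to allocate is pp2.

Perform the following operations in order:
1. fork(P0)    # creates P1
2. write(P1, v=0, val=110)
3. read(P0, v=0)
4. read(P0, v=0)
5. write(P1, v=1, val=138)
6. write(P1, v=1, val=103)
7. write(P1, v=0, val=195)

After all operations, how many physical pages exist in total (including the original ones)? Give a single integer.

Op 1: fork(P0) -> P1. 2 ppages; refcounts: pp0:2 pp1:2
Op 2: write(P1, v0, 110). refcount(pp0)=2>1 -> COPY to pp2. 3 ppages; refcounts: pp0:1 pp1:2 pp2:1
Op 3: read(P0, v0) -> 34. No state change.
Op 4: read(P0, v0) -> 34. No state change.
Op 5: write(P1, v1, 138). refcount(pp1)=2>1 -> COPY to pp3. 4 ppages; refcounts: pp0:1 pp1:1 pp2:1 pp3:1
Op 6: write(P1, v1, 103). refcount(pp3)=1 -> write in place. 4 ppages; refcounts: pp0:1 pp1:1 pp2:1 pp3:1
Op 7: write(P1, v0, 195). refcount(pp2)=1 -> write in place. 4 ppages; refcounts: pp0:1 pp1:1 pp2:1 pp3:1

Answer: 4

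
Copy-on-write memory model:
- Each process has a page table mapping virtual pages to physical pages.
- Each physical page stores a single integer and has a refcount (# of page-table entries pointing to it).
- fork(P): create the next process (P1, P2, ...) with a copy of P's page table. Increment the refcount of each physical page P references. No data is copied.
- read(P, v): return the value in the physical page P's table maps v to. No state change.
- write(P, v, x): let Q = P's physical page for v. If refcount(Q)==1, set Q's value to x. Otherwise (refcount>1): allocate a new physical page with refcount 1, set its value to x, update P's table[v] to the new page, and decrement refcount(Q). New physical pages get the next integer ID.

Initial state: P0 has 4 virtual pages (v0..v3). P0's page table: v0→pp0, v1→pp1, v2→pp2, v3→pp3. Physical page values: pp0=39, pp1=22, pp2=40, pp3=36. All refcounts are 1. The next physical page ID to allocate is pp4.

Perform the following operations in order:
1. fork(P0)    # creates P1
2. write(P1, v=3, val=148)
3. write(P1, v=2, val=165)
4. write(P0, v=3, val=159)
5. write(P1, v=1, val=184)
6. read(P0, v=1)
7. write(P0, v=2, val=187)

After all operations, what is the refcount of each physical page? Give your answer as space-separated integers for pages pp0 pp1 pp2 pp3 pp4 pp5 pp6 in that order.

Answer: 2 1 1 1 1 1 1

Derivation:
Op 1: fork(P0) -> P1. 4 ppages; refcounts: pp0:2 pp1:2 pp2:2 pp3:2
Op 2: write(P1, v3, 148). refcount(pp3)=2>1 -> COPY to pp4. 5 ppages; refcounts: pp0:2 pp1:2 pp2:2 pp3:1 pp4:1
Op 3: write(P1, v2, 165). refcount(pp2)=2>1 -> COPY to pp5. 6 ppages; refcounts: pp0:2 pp1:2 pp2:1 pp3:1 pp4:1 pp5:1
Op 4: write(P0, v3, 159). refcount(pp3)=1 -> write in place. 6 ppages; refcounts: pp0:2 pp1:2 pp2:1 pp3:1 pp4:1 pp5:1
Op 5: write(P1, v1, 184). refcount(pp1)=2>1 -> COPY to pp6. 7 ppages; refcounts: pp0:2 pp1:1 pp2:1 pp3:1 pp4:1 pp5:1 pp6:1
Op 6: read(P0, v1) -> 22. No state change.
Op 7: write(P0, v2, 187). refcount(pp2)=1 -> write in place. 7 ppages; refcounts: pp0:2 pp1:1 pp2:1 pp3:1 pp4:1 pp5:1 pp6:1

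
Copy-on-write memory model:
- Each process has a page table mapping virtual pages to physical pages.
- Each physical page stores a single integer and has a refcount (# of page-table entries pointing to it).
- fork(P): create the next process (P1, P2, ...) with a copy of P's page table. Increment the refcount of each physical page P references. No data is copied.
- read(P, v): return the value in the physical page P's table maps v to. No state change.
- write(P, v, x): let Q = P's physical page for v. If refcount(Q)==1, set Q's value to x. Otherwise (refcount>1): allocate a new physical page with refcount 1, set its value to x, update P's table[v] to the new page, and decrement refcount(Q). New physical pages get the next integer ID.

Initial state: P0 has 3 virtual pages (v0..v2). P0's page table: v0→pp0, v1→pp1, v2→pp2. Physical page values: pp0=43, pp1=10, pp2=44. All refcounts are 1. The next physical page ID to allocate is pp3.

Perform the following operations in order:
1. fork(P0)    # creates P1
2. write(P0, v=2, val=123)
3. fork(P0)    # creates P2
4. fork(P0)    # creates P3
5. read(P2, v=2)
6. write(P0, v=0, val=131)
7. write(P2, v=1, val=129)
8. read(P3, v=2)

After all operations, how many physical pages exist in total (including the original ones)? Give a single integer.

Answer: 6

Derivation:
Op 1: fork(P0) -> P1. 3 ppages; refcounts: pp0:2 pp1:2 pp2:2
Op 2: write(P0, v2, 123). refcount(pp2)=2>1 -> COPY to pp3. 4 ppages; refcounts: pp0:2 pp1:2 pp2:1 pp3:1
Op 3: fork(P0) -> P2. 4 ppages; refcounts: pp0:3 pp1:3 pp2:1 pp3:2
Op 4: fork(P0) -> P3. 4 ppages; refcounts: pp0:4 pp1:4 pp2:1 pp3:3
Op 5: read(P2, v2) -> 123. No state change.
Op 6: write(P0, v0, 131). refcount(pp0)=4>1 -> COPY to pp4. 5 ppages; refcounts: pp0:3 pp1:4 pp2:1 pp3:3 pp4:1
Op 7: write(P2, v1, 129). refcount(pp1)=4>1 -> COPY to pp5. 6 ppages; refcounts: pp0:3 pp1:3 pp2:1 pp3:3 pp4:1 pp5:1
Op 8: read(P3, v2) -> 123. No state change.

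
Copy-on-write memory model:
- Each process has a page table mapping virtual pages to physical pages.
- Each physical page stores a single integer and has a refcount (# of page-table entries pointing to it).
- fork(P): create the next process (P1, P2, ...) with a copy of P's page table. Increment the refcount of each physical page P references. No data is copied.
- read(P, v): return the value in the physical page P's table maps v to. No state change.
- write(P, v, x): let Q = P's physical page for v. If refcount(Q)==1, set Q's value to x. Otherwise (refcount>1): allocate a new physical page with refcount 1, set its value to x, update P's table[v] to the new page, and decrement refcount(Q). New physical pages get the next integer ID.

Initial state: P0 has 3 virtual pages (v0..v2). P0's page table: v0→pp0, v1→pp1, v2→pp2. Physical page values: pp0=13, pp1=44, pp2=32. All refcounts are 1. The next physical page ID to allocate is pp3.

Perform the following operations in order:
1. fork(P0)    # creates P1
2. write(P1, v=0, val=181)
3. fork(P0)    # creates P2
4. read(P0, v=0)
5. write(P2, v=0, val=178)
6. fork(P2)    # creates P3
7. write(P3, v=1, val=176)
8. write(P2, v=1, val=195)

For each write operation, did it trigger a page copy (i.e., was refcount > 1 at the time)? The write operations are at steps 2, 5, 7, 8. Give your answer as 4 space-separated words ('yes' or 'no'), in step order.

Op 1: fork(P0) -> P1. 3 ppages; refcounts: pp0:2 pp1:2 pp2:2
Op 2: write(P1, v0, 181). refcount(pp0)=2>1 -> COPY to pp3. 4 ppages; refcounts: pp0:1 pp1:2 pp2:2 pp3:1
Op 3: fork(P0) -> P2. 4 ppages; refcounts: pp0:2 pp1:3 pp2:3 pp3:1
Op 4: read(P0, v0) -> 13. No state change.
Op 5: write(P2, v0, 178). refcount(pp0)=2>1 -> COPY to pp4. 5 ppages; refcounts: pp0:1 pp1:3 pp2:3 pp3:1 pp4:1
Op 6: fork(P2) -> P3. 5 ppages; refcounts: pp0:1 pp1:4 pp2:4 pp3:1 pp4:2
Op 7: write(P3, v1, 176). refcount(pp1)=4>1 -> COPY to pp5. 6 ppages; refcounts: pp0:1 pp1:3 pp2:4 pp3:1 pp4:2 pp5:1
Op 8: write(P2, v1, 195). refcount(pp1)=3>1 -> COPY to pp6. 7 ppages; refcounts: pp0:1 pp1:2 pp2:4 pp3:1 pp4:2 pp5:1 pp6:1

yes yes yes yes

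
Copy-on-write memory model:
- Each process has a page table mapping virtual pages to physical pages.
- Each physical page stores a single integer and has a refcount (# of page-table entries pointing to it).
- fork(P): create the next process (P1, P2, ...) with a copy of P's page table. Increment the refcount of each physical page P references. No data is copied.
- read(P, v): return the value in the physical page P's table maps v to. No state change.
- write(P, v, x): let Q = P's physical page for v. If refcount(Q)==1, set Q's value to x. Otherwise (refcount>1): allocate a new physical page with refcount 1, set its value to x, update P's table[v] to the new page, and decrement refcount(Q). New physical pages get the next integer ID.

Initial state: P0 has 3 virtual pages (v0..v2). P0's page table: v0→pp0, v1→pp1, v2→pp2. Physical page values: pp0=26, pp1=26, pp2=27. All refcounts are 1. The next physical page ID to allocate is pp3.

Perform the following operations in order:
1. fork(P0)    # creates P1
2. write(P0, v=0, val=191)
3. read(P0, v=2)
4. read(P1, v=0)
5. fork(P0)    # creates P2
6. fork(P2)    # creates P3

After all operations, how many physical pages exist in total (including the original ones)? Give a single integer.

Answer: 4

Derivation:
Op 1: fork(P0) -> P1. 3 ppages; refcounts: pp0:2 pp1:2 pp2:2
Op 2: write(P0, v0, 191). refcount(pp0)=2>1 -> COPY to pp3. 4 ppages; refcounts: pp0:1 pp1:2 pp2:2 pp3:1
Op 3: read(P0, v2) -> 27. No state change.
Op 4: read(P1, v0) -> 26. No state change.
Op 5: fork(P0) -> P2. 4 ppages; refcounts: pp0:1 pp1:3 pp2:3 pp3:2
Op 6: fork(P2) -> P3. 4 ppages; refcounts: pp0:1 pp1:4 pp2:4 pp3:3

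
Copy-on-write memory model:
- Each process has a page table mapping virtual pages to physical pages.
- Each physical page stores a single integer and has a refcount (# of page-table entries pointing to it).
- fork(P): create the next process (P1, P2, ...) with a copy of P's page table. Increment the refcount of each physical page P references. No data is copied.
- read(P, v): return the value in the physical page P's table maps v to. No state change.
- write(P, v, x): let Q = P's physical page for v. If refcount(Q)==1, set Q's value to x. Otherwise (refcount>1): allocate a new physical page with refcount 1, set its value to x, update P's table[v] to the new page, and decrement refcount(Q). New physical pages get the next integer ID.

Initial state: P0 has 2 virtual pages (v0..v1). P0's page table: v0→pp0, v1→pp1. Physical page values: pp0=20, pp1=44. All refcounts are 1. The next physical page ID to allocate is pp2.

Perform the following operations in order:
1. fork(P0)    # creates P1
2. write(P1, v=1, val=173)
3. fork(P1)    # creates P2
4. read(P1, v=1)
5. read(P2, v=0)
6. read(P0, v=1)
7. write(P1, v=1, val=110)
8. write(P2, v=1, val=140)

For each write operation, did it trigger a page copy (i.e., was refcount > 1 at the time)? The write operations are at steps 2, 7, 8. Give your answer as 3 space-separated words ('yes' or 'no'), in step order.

Op 1: fork(P0) -> P1. 2 ppages; refcounts: pp0:2 pp1:2
Op 2: write(P1, v1, 173). refcount(pp1)=2>1 -> COPY to pp2. 3 ppages; refcounts: pp0:2 pp1:1 pp2:1
Op 3: fork(P1) -> P2. 3 ppages; refcounts: pp0:3 pp1:1 pp2:2
Op 4: read(P1, v1) -> 173. No state change.
Op 5: read(P2, v0) -> 20. No state change.
Op 6: read(P0, v1) -> 44. No state change.
Op 7: write(P1, v1, 110). refcount(pp2)=2>1 -> COPY to pp3. 4 ppages; refcounts: pp0:3 pp1:1 pp2:1 pp3:1
Op 8: write(P2, v1, 140). refcount(pp2)=1 -> write in place. 4 ppages; refcounts: pp0:3 pp1:1 pp2:1 pp3:1

yes yes no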